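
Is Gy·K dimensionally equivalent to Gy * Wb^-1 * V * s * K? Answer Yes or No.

Yes

Left side:
  Gy = m²·s⁻².
  Combining: Gy·K = (m²·s⁻²) · K = m²·s⁻²·K.
Right side:
  Gy = J/kg (absorbed dose = energy per mass),
      = m²·s⁻².
  Wb = V·s (flux: a volt is a weber per second),
      = kg·m²·s⁻²·A⁻¹.
  So Wb⁻¹ = kg⁻¹·m⁻²·s²·A.
  V = W/A (potential = power per current),
      = kg·m²·s⁻³·A⁻¹.
  Combining: Gy·Wb⁻¹·V·s·K = (m²·s⁻²) · (kg⁻¹·m⁻²·s²·A) · (kg·m²·s⁻³·A⁻¹) · s · K = m²·s⁻²·K.
Both reduce to m²·s⁻²·K.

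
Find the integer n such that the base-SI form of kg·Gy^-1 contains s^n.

Gy = m²·s⁻².
So Gy⁻¹ = m⁻²·s².
Combining: kg·Gy⁻¹ = kg · (m⁻²·s²) = kg·m⁻²·s².
The exponent of s is 2.

2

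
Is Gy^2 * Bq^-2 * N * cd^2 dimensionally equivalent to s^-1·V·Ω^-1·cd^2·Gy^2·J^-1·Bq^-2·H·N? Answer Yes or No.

Left side:
  Gy = m²·s⁻².
  So Gy² = m⁴·s⁻⁴.
  Bq = s⁻¹.
  So Bq⁻² = s².
  N = kg·m·s⁻².
  Combining: Gy²·Bq⁻²·N·cd² = (m⁴·s⁻⁴) · s² · (kg·m·s⁻²) · cd² = kg·m⁵·s⁻⁴·cd².
Right side:
  V = kg·m²·s⁻³·A⁻¹.
  Ω = kg·m²·s⁻³·A⁻².
  So Ω⁻¹ = kg⁻¹·m⁻²·s³·A².
  Gy = m²·s⁻².
  So Gy² = m⁴·s⁻⁴.
  J = kg·m²·s⁻².
  So J⁻¹ = kg⁻¹·m⁻²·s².
  Bq = s⁻¹.
  So Bq⁻² = s².
  H = kg·m²·s⁻²·A⁻².
  N = kg·m·s⁻².
  Combining: s⁻¹·V·Ω⁻¹·cd²·Gy²·J⁻¹·Bq⁻²·H·N = s⁻¹ · (kg·m²·s⁻³·A⁻¹) · (kg⁻¹·m⁻²·s³·A²) · cd² · (m⁴·s⁻⁴) · (kg⁻¹·m⁻²·s²) · s² · (kg·m²·s⁻²·A⁻²) · (kg·m·s⁻²) = kg·m⁵·s⁻⁵·A⁻¹·cd².
Left is kg·m⁵·s⁻⁴·cd²; right is kg·m⁵·s⁻⁵·A⁻¹·cd² — different.

No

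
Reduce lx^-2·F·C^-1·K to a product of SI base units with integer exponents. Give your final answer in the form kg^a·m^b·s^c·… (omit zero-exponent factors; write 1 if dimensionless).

kg⁻¹·m²·s³·A·K·cd⁻²

lx = m⁻²·cd.
So lx⁻² = m⁴·cd⁻².
F = kg⁻¹·m⁻²·s⁴·A².
C = s·A.
So C⁻¹ = s⁻¹·A⁻¹.
Combining: lx⁻²·F·C⁻¹·K = (m⁴·cd⁻²) · (kg⁻¹·m⁻²·s⁴·A²) · (s⁻¹·A⁻¹) · K = kg⁻¹·m²·s³·A·K·cd⁻².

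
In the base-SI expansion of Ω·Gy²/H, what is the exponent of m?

Ω = V/A (resistance = voltage per current),
    = kg·m²·s⁻³·A⁻².
Gy = J/kg (absorbed dose = energy per mass),
    = m²·s⁻².
So Gy² = m⁴·s⁻⁴.
H = Wb/A (inductance = flux per current),
    = kg·m²·s⁻²·A⁻².
So H⁻¹ = kg⁻¹·m⁻²·s²·A².
Combining: Ω·Gy²·H⁻¹ = (kg·m²·s⁻³·A⁻²) · (m⁴·s⁻⁴) · (kg⁻¹·m⁻²·s²·A²) = m⁴·s⁻⁵.
The exponent of m is 4.

4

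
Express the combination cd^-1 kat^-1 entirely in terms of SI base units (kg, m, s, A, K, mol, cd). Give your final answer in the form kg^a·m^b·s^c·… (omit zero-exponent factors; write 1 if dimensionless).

s·mol⁻¹·cd⁻¹

kat = mol/s = s⁻¹·mol (catalytic activity).
So kat⁻¹ = s·mol⁻¹.
Combining: cd⁻¹·kat⁻¹ = cd⁻¹ · (s·mol⁻¹) = s·mol⁻¹·cd⁻¹.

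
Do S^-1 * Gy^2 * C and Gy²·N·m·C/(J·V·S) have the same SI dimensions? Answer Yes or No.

Left side:
  S = 1/Ω (conductance is reciprocal resistance),
      = kg⁻¹·m⁻²·s³·A².
  So S⁻¹ = kg·m²·s⁻³·A⁻².
  Gy = J/kg (absorbed dose = energy per mass),
      = m²·s⁻².
  So Gy² = m⁴·s⁻⁴.
  C = A·s = s·A (charge = current × time).
  Combining: S⁻¹·Gy²·C = (kg·m²·s⁻³·A⁻²) · (m⁴·s⁻⁴) · (s·A) = kg·m⁶·s⁻⁶·A⁻¹.
Right side:
  J = N·m (work = force × distance),
      = kg·m²·s⁻².
  So J⁻¹ = kg⁻¹·m⁻²·s².
  Gy = J/kg (absorbed dose = energy per mass),
      = m²·s⁻².
  So Gy² = m⁴·s⁻⁴.
  V = W/A (potential = power per current),
      = kg·m²·s⁻³·A⁻¹.
  So V⁻¹ = kg⁻¹·m⁻²·s³·A.
  N = kg·m/s² = kg·m·s⁻² (force = mass × acceleration).
  S = 1/Ω (conductance is reciprocal resistance),
      = kg⁻¹·m⁻²·s³·A².
  So S⁻¹ = kg·m²·s⁻³·A⁻².
  C = A·s = s·A (charge = current × time).
  Combining: J⁻¹·Gy²·V⁻¹·N·S⁻¹·m·C = (kg⁻¹·m⁻²·s²) · (m⁴·s⁻⁴) · (kg⁻¹·m⁻²·s³·A) · (kg·m·s⁻²) · (kg·m²·s⁻³·A⁻²) · m · (s·A) = m⁴·s⁻³.
Left is kg·m⁶·s⁻⁶·A⁻¹; right is m⁴·s⁻³ — different.

No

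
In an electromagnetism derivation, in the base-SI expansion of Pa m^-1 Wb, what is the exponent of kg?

2

Pa = kg·m⁻¹·s⁻².
Wb = kg·m²·s⁻²·A⁻¹.
Combining: Pa·m⁻¹·Wb = (kg·m⁻¹·s⁻²) · m⁻¹ · (kg·m²·s⁻²·A⁻¹) = kg²·s⁻⁴·A⁻¹.
The exponent of kg is 2.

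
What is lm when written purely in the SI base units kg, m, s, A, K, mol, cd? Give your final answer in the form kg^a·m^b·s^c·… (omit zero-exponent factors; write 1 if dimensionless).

lm = cd.

cd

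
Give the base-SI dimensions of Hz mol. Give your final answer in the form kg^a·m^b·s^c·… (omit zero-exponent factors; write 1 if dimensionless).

s⁻¹·mol

Hz = 1/s = s⁻¹ (frequency is cycles per second).
Combining: Hz·mol = s⁻¹ · mol = s⁻¹·mol.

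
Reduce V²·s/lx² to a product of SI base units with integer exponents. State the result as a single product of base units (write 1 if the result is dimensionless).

V = kg·m²·s⁻³·A⁻¹.
So V² = kg²·m⁴·s⁻⁶·A⁻².
lx = m⁻²·cd.
So lx⁻² = m⁴·cd⁻².
Combining: V²·s·lx⁻² = (kg²·m⁴·s⁻⁶·A⁻²) · s · (m⁴·cd⁻²) = kg²·m⁸·s⁻⁵·A⁻²·cd⁻².

kg²·m⁸·s⁻⁵·A⁻²·cd⁻²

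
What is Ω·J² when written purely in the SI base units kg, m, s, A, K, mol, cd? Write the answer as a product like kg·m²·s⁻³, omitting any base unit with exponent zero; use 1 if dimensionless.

kg³·m⁶·s⁻⁷·A⁻²

Ω = V/A (resistance = voltage per current),
    = kg·m²·s⁻³·A⁻².
J = N·m (work = force × distance),
    = kg·m²·s⁻².
So J² = kg²·m⁴·s⁻⁴.
Combining: Ω·J² = (kg·m²·s⁻³·A⁻²) · (kg²·m⁴·s⁻⁴) = kg³·m⁶·s⁻⁷·A⁻².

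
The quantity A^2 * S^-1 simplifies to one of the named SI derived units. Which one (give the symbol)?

W

S = 1/Ω (conductance is reciprocal resistance),
    = kg⁻¹·m⁻²·s³·A².
So S⁻¹ = kg·m²·s⁻³·A⁻².
Combining: A²·S⁻¹ = A² · (kg·m²·s⁻³·A⁻²) = kg·m²·s⁻³.
kg·m²·s⁻³ is the base-SI form of the watt.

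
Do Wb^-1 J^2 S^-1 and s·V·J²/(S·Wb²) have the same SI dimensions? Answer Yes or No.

Yes

Left side:
  Wb = V·s (flux: a volt is a weber per second),
      = kg·m²·s⁻²·A⁻¹.
  So Wb⁻¹ = kg⁻¹·m⁻²·s²·A.
  J = N·m (work = force × distance),
      = kg·m²·s⁻².
  So J² = kg²·m⁴·s⁻⁴.
  S = 1/Ω (conductance is reciprocal resistance),
      = kg⁻¹·m⁻²·s³·A².
  So S⁻¹ = kg·m²·s⁻³·A⁻².
  Combining: Wb⁻¹·J²·S⁻¹ = (kg⁻¹·m⁻²·s²·A) · (kg²·m⁴·s⁻⁴) · (kg·m²·s⁻³·A⁻²) = kg²·m⁴·s⁻⁵·A⁻¹.
Right side:
  V = kg·m²·s⁻³·A⁻¹.
  S = kg⁻¹·m⁻²·s³·A².
  So S⁻¹ = kg·m²·s⁻³·A⁻².
  J = kg·m²·s⁻².
  So J² = kg²·m⁴·s⁻⁴.
  Wb = kg·m²·s⁻²·A⁻¹.
  So Wb⁻² = kg⁻²·m⁻⁴·s⁴·A².
  Combining: s·V·S⁻¹·J²·Wb⁻² = s · (kg·m²·s⁻³·A⁻¹) · (kg·m²·s⁻³·A⁻²) · (kg²·m⁴·s⁻⁴) · (kg⁻²·m⁻⁴·s⁴·A²) = kg²·m⁴·s⁻⁵·A⁻¹.
Both reduce to kg²·m⁴·s⁻⁵·A⁻¹.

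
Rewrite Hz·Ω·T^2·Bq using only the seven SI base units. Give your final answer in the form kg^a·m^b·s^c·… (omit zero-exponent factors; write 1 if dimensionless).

Hz = 1/s = s⁻¹ (frequency is cycles per second).
Ω = V/A (resistance = voltage per current),
    = kg·m²·s⁻³·A⁻².
T = Wb/m² (flux density = flux per area),
    = kg·s⁻²·A⁻¹.
So T² = kg²·s⁻⁴·A⁻².
Bq = 1/s = s⁻¹ (activity is decays per second).
Combining: Hz·Ω·T²·Bq = s⁻¹ · (kg·m²·s⁻³·A⁻²) · (kg²·s⁻⁴·A⁻²) · s⁻¹ = kg³·m²·s⁻⁹·A⁻⁴.

kg³·m²·s⁻⁹·A⁻⁴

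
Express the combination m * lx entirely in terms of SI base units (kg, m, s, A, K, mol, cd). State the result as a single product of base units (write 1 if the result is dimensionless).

m⁻¹·cd

lx = m⁻²·cd.
Combining: m·lx = m · (m⁻²·cd) = m⁻¹·cd.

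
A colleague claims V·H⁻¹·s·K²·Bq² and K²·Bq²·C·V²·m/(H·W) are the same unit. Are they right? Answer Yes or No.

Left side:
  V = W/A (potential = power per current),
      = kg·m²·s⁻³·A⁻¹.
  H = Wb/A (inductance = flux per current),
      = kg·m²·s⁻²·A⁻².
  So H⁻¹ = kg⁻¹·m⁻²·s²·A².
  Bq = 1/s = s⁻¹ (activity is decays per second).
  So Bq² = s⁻².
  Combining: V·H⁻¹·s·K²·Bq² = (kg·m²·s⁻³·A⁻¹) · (kg⁻¹·m⁻²·s²·A²) · s · K² · s⁻² = s⁻²·A·K².
Right side:
  H = kg·m²·s⁻²·A⁻².
  So H⁻¹ = kg⁻¹·m⁻²·s²·A².
  W = kg·m²·s⁻³.
  So W⁻¹ = kg⁻¹·m⁻²·s³.
  Bq = s⁻¹.
  So Bq² = s⁻².
  C = s·A.
  V = kg·m²·s⁻³·A⁻¹.
  So V² = kg²·m⁴·s⁻⁶·A⁻².
  Combining: K²·H⁻¹·W⁻¹·Bq²·C·V²·m = K² · (kg⁻¹·m⁻²·s²·A²) · (kg⁻¹·m⁻²·s³) · s⁻² · (s·A) · (kg²·m⁴·s⁻⁶·A⁻²) · m = m·s⁻²·A·K².
Left is s⁻²·A·K²; right is m·s⁻²·A·K² — different.

No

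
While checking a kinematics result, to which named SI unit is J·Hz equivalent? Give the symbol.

J = N·m (work = force × distance),
    = kg·m²·s⁻².
Hz = 1/s = s⁻¹ (frequency is cycles per second).
Combining: J·Hz = (kg·m²·s⁻²) · s⁻¹ = kg·m²·s⁻³.
kg·m²·s⁻³ is the base-SI form of the watt.

W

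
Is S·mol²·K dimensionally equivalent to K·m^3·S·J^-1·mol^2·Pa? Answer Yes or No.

Yes

Left side:
  S = 1/Ω (conductance is reciprocal resistance),
      = kg⁻¹·m⁻²·s³·A².
  Combining: S·mol²·K = (kg⁻¹·m⁻²·s³·A²) · mol² · K = kg⁻¹·m⁻²·s³·A²·K·mol².
Right side:
  S = kg⁻¹·m⁻²·s³·A².
  J = kg·m²·s⁻².
  So J⁻¹ = kg⁻¹·m⁻²·s².
  Pa = kg·m⁻¹·s⁻².
  Combining: K·m³·S·J⁻¹·mol²·Pa = K · m³ · (kg⁻¹·m⁻²·s³·A²) · (kg⁻¹·m⁻²·s²) · mol² · (kg·m⁻¹·s⁻²) = kg⁻¹·m⁻²·s³·A²·K·mol².
Both reduce to kg⁻¹·m⁻²·s³·A²·K·mol².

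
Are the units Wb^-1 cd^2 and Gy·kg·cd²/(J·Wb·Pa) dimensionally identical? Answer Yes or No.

Left side:
  Wb = kg·m²·s⁻²·A⁻¹.
  So Wb⁻¹ = kg⁻¹·m⁻²·s²·A.
  Combining: Wb⁻¹·cd² = (kg⁻¹·m⁻²·s²·A) · cd² = kg⁻¹·m⁻²·s²·A·cd².
Right side:
  J = N·m (work = force × distance),
      = kg·m²·s⁻².
  So J⁻¹ = kg⁻¹·m⁻²·s².
  Wb = V·s (flux: a volt is a weber per second),
      = kg·m²·s⁻²·A⁻¹.
  So Wb⁻¹ = kg⁻¹·m⁻²·s²·A.
  Gy = J/kg (absorbed dose = energy per mass),
      = m²·s⁻².
  Pa = N/m² (pressure = force per area),
      = kg·m⁻¹·s⁻².
  So Pa⁻¹ = kg⁻¹·m·s².
  Combining: J⁻¹·Wb⁻¹·Gy·kg·Pa⁻¹·cd² = (kg⁻¹·m⁻²·s²) · (kg⁻¹·m⁻²·s²·A) · (m²·s⁻²) · kg · (kg⁻¹·m·s²) · cd² = kg⁻²·m⁻¹·s⁴·A·cd².
Left is kg⁻¹·m⁻²·s²·A·cd²; right is kg⁻²·m⁻¹·s⁴·A·cd² — different.

No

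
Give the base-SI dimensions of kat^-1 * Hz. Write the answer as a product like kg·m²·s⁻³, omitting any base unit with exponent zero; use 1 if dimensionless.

mol⁻¹

kat = mol/s = s⁻¹·mol (catalytic activity).
So kat⁻¹ = s·mol⁻¹.
Hz = 1/s = s⁻¹ (frequency is cycles per second).
Combining: kat⁻¹·Hz = (s·mol⁻¹) · s⁻¹ = mol⁻¹.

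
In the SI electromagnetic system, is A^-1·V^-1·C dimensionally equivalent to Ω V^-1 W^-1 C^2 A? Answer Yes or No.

No

Left side:
  V = W/A (potential = power per current),
      = kg·m²·s⁻³·A⁻¹.
  So V⁻¹ = kg⁻¹·m⁻²·s³·A.
  C = A·s = s·A (charge = current × time).
  Combining: A⁻¹·V⁻¹·C = A⁻¹ · (kg⁻¹·m⁻²·s³·A) · (s·A) = kg⁻¹·m⁻²·s⁴·A.
Right side:
  Ω = V/A (resistance = voltage per current),
      = kg·m²·s⁻³·A⁻².
  V = W/A (potential = power per current),
      = kg·m²·s⁻³·A⁻¹.
  So V⁻¹ = kg⁻¹·m⁻²·s³·A.
  W = J/s (power = energy per time),
      = kg·m²·s⁻³.
  So W⁻¹ = kg⁻¹·m⁻²·s³.
  C = A·s = s·A (charge = current × time).
  So C² = s²·A².
  Combining: Ω·V⁻¹·W⁻¹·C²·A = (kg·m²·s⁻³·A⁻²) · (kg⁻¹·m⁻²·s³·A) · (kg⁻¹·m⁻²·s³) · (s²·A²) · A = kg⁻¹·m⁻²·s⁵·A².
Left is kg⁻¹·m⁻²·s⁴·A; right is kg⁻¹·m⁻²·s⁵·A² — different.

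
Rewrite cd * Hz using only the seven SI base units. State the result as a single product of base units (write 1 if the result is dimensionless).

s⁻¹·cd

Hz = 1/s = s⁻¹ (frequency is cycles per second).
Combining: cd·Hz = cd · s⁻¹ = s⁻¹·cd.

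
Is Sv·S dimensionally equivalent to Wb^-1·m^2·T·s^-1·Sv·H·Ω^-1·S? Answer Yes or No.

Left side:
  Sv = J/kg (equivalent dose = energy per mass),
      = m²·s⁻².
  S = 1/Ω (conductance is reciprocal resistance),
      = kg⁻¹·m⁻²·s³·A².
  Combining: Sv·S = (m²·s⁻²) · (kg⁻¹·m⁻²·s³·A²) = kg⁻¹·s·A².
Right side:
  Wb = kg·m²·s⁻²·A⁻¹.
  So Wb⁻¹ = kg⁻¹·m⁻²·s²·A.
  T = kg·s⁻²·A⁻¹.
  Sv = m²·s⁻².
  H = kg·m²·s⁻²·A⁻².
  Ω = kg·m²·s⁻³·A⁻².
  So Ω⁻¹ = kg⁻¹·m⁻²·s³·A².
  S = kg⁻¹·m⁻²·s³·A².
  Combining: Wb⁻¹·m²·T·s⁻¹·Sv·H·Ω⁻¹·S = (kg⁻¹·m⁻²·s²·A) · m² · (kg·s⁻²·A⁻¹) · s⁻¹ · (m²·s⁻²) · (kg·m²·s⁻²·A⁻²) · (kg⁻¹·m⁻²·s³·A²) · (kg⁻¹·m⁻²·s³·A²) = kg⁻¹·s·A².
Both reduce to kg⁻¹·s·A².

Yes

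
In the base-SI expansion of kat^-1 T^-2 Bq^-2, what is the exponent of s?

7

kat = s⁻¹·mol.
So kat⁻¹ = s·mol⁻¹.
T = kg·s⁻²·A⁻¹.
So T⁻² = kg⁻²·s⁴·A².
Bq = s⁻¹.
So Bq⁻² = s².
Combining: kat⁻¹·T⁻²·Bq⁻² = (s·mol⁻¹) · (kg⁻²·s⁴·A²) · s² = kg⁻²·s⁷·A²·mol⁻¹.
The exponent of s is 7.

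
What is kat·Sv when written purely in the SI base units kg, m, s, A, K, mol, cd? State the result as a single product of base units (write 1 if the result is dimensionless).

kat = mol/s = s⁻¹·mol (catalytic activity).
Sv = J/kg (equivalent dose = energy per mass),
    = m²·s⁻².
Combining: kat·Sv = (s⁻¹·mol) · (m²·s⁻²) = m²·s⁻³·mol.

m²·s⁻³·mol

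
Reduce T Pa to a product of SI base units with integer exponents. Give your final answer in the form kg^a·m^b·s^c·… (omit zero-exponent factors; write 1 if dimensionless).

T = kg·s⁻²·A⁻¹.
Pa = kg·m⁻¹·s⁻².
Combining: T·Pa = (kg·s⁻²·A⁻¹) · (kg·m⁻¹·s⁻²) = kg²·m⁻¹·s⁻⁴·A⁻¹.

kg²·m⁻¹·s⁻⁴·A⁻¹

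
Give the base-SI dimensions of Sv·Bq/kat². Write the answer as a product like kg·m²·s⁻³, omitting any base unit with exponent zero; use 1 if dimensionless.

Sv = m²·s⁻².
Bq = s⁻¹.
kat = s⁻¹·mol.
So kat⁻² = s²·mol⁻².
Combining: Sv·Bq·kat⁻² = (m²·s⁻²) · s⁻¹ · (s²·mol⁻²) = m²·s⁻¹·mol⁻².

m²·s⁻¹·mol⁻²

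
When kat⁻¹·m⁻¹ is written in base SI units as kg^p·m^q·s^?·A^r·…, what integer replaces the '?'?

1

kat = mol/s = s⁻¹·mol (catalytic activity).
So kat⁻¹ = s·mol⁻¹.
Combining: kat⁻¹·m⁻¹ = (s·mol⁻¹) · m⁻¹ = m⁻¹·s·mol⁻¹.
The exponent of s is 1.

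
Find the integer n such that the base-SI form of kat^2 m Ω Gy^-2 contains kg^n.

1

kat = s⁻¹·mol.
So kat² = s⁻²·mol².
Ω = kg·m²·s⁻³·A⁻².
Gy = m²·s⁻².
So Gy⁻² = m⁻⁴·s⁴.
Combining: kat²·m·Ω·Gy⁻² = (s⁻²·mol²) · m · (kg·m²·s⁻³·A⁻²) · (m⁻⁴·s⁴) = kg·m⁻¹·s⁻¹·A⁻²·mol².
The exponent of kg is 1.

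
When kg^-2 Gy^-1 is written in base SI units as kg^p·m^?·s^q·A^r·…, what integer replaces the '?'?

Gy = m²·s⁻².
So Gy⁻¹ = m⁻²·s².
Combining: kg⁻²·Gy⁻¹ = kg⁻² · (m⁻²·s²) = kg⁻²·m⁻²·s².
The exponent of m is -2.

-2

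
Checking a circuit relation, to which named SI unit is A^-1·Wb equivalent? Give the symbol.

H

Wb = kg·m²·s⁻²·A⁻¹.
Combining: A⁻¹·Wb = A⁻¹ · (kg·m²·s⁻²·A⁻¹) = kg·m²·s⁻²·A⁻².
kg·m²·s⁻²·A⁻² is the base-SI form of the henry.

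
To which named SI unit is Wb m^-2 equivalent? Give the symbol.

Wb = V·s (flux: a volt is a weber per second),
    = kg·m²·s⁻²·A⁻¹.
Combining: Wb·m⁻² = (kg·m²·s⁻²·A⁻¹) · m⁻² = kg·s⁻²·A⁻¹.
kg·s⁻²·A⁻¹ is the base-SI form of the tesla.

T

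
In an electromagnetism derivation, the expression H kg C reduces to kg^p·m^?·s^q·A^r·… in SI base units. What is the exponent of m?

H = Wb/A (inductance = flux per current),
    = kg·m²·s⁻²·A⁻².
C = A·s = s·A (charge = current × time).
Combining: H·kg·C = (kg·m²·s⁻²·A⁻²) · kg · (s·A) = kg²·m²·s⁻¹·A⁻¹.
The exponent of m is 2.

2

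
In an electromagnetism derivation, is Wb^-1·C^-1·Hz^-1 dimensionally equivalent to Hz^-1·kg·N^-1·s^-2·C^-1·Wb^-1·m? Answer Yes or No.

Yes

Left side:
  Wb = V·s (flux: a volt is a weber per second),
      = kg·m²·s⁻²·A⁻¹.
  So Wb⁻¹ = kg⁻¹·m⁻²·s²·A.
  C = A·s = s·A (charge = current × time).
  So C⁻¹ = s⁻¹·A⁻¹.
  Hz = 1/s = s⁻¹ (frequency is cycles per second).
  So Hz⁻¹ = s.
  Combining: Wb⁻¹·C⁻¹·Hz⁻¹ = (kg⁻¹·m⁻²·s²·A) · (s⁻¹·A⁻¹) · s = kg⁻¹·m⁻²·s².
Right side:
  Hz = 1/s = s⁻¹ (frequency is cycles per second).
  So Hz⁻¹ = s.
  N = kg·m/s² = kg·m·s⁻² (force = mass × acceleration).
  So N⁻¹ = kg⁻¹·m⁻¹·s².
  C = A·s = s·A (charge = current × time).
  So C⁻¹ = s⁻¹·A⁻¹.
  Wb = V·s (flux: a volt is a weber per second),
      = kg·m²·s⁻²·A⁻¹.
  So Wb⁻¹ = kg⁻¹·m⁻²·s²·A.
  Combining: Hz⁻¹·kg·N⁻¹·s⁻²·C⁻¹·Wb⁻¹·m = s · kg · (kg⁻¹·m⁻¹·s²) · s⁻² · (s⁻¹·A⁻¹) · (kg⁻¹·m⁻²·s²·A) · m = kg⁻¹·m⁻²·s².
Both reduce to kg⁻¹·m⁻²·s².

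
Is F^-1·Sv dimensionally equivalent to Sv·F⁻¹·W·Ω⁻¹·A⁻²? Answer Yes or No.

Yes

Left side:
  F = kg⁻¹·m⁻²·s⁴·A².
  So F⁻¹ = kg·m²·s⁻⁴·A⁻².
  Sv = m²·s⁻².
  Combining: F⁻¹·Sv = (kg·m²·s⁻⁴·A⁻²) · (m²·s⁻²) = kg·m⁴·s⁻⁶·A⁻².
Right side:
  Sv = J/kg (equivalent dose = energy per mass),
      = m²·s⁻².
  F = C/V (capacitance = charge per voltage),
      = A·s/(kg·m²·s⁻³·A⁻¹) (substituting C and V),
      = kg⁻¹·m⁻²·s⁴·A².
  So F⁻¹ = kg·m²·s⁻⁴·A⁻².
  W = J/s (power = energy per time),
      = kg·m²·s⁻³.
  Ω = V/A (resistance = voltage per current),
      = kg·m²·s⁻³·A⁻².
  So Ω⁻¹ = kg⁻¹·m⁻²·s³·A².
  Combining: Sv·F⁻¹·W·Ω⁻¹·A⁻² = (m²·s⁻²) · (kg·m²·s⁻⁴·A⁻²) · (kg·m²·s⁻³) · (kg⁻¹·m⁻²·s³·A²) · A⁻² = kg·m⁴·s⁻⁶·A⁻².
Both reduce to kg·m⁴·s⁻⁶·A⁻².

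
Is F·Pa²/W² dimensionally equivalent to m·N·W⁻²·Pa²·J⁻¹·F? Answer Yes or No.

Left side:
  F = C/V (capacitance = charge per voltage),
      = A·s/(kg·m²·s⁻³·A⁻¹) (substituting C and V),
      = kg⁻¹·m⁻²·s⁴·A².
  Pa = N/m² (pressure = force per area),
      = kg·m⁻¹·s⁻².
  So Pa² = kg²·m⁻²·s⁻⁴.
  W = J/s (power = energy per time),
      = kg·m²·s⁻³.
  So W⁻² = kg⁻²·m⁻⁴·s⁶.
  Combining: F·Pa²·W⁻² = (kg⁻¹·m⁻²·s⁴·A²) · (kg²·m⁻²·s⁻⁴) · (kg⁻²·m⁻⁴·s⁶) = kg⁻¹·m⁻⁸·s⁶·A².
Right side:
  N = kg·m·s⁻².
  W = kg·m²·s⁻³.
  So W⁻² = kg⁻²·m⁻⁴·s⁶.
  Pa = kg·m⁻¹·s⁻².
  So Pa² = kg²·m⁻²·s⁻⁴.
  J = kg·m²·s⁻².
  So J⁻¹ = kg⁻¹·m⁻²·s².
  F = kg⁻¹·m⁻²·s⁴·A².
  Combining: m·N·W⁻²·Pa²·J⁻¹·F = m · (kg·m·s⁻²) · (kg⁻²·m⁻⁴·s⁶) · (kg²·m⁻²·s⁻⁴) · (kg⁻¹·m⁻²·s²) · (kg⁻¹·m⁻²·s⁴·A²) = kg⁻¹·m⁻⁸·s⁶·A².
Both reduce to kg⁻¹·m⁻⁸·s⁶·A².

Yes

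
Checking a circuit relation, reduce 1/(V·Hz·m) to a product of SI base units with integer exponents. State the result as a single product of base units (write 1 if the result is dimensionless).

V = kg·m²·s⁻³·A⁻¹.
So V⁻¹ = kg⁻¹·m⁻²·s³·A.
Hz = s⁻¹.
So Hz⁻¹ = s.
Combining: V⁻¹·Hz⁻¹·m⁻¹ = (kg⁻¹·m⁻²·s³·A) · s · m⁻¹ = kg⁻¹·m⁻³·s⁴·A.

kg⁻¹·m⁻³·s⁴·A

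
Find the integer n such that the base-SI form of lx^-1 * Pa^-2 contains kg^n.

lx = lm/m² (illuminance = luminous flux per area),
    = m⁻²·cd.
So lx⁻¹ = m²·cd⁻¹.
Pa = N/m² (pressure = force per area),
    = kg·m⁻¹·s⁻².
So Pa⁻² = kg⁻²·m²·s⁴.
Combining: lx⁻¹·Pa⁻² = (m²·cd⁻¹) · (kg⁻²·m²·s⁴) = kg⁻²·m⁴·s⁴·cd⁻¹.
The exponent of kg is -2.

-2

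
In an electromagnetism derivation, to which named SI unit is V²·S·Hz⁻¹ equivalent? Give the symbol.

J

V = W/A (potential = power per current),
    = kg·m²·s⁻³·A⁻¹.
So V² = kg²·m⁴·s⁻⁶·A⁻².
S = 1/Ω (conductance is reciprocal resistance),
    = kg⁻¹·m⁻²·s³·A².
Hz = 1/s = s⁻¹ (frequency is cycles per second).
So Hz⁻¹ = s.
Combining: V²·S·Hz⁻¹ = (kg²·m⁴·s⁻⁶·A⁻²) · (kg⁻¹·m⁻²·s³·A²) · s = kg·m²·s⁻².
kg·m²·s⁻² is the base-SI form of the joule.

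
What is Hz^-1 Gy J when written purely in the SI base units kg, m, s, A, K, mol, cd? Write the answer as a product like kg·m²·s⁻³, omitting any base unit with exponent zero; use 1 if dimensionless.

kg·m⁴·s⁻³

Hz = s⁻¹.
So Hz⁻¹ = s.
Gy = m²·s⁻².
J = kg·m²·s⁻².
Combining: Hz⁻¹·Gy·J = s · (m²·s⁻²) · (kg·m²·s⁻²) = kg·m⁴·s⁻³.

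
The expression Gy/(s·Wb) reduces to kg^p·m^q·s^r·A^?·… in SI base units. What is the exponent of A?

1

Wb = V·s (flux: a volt is a weber per second),
    = kg·m²·s⁻²·A⁻¹.
So Wb⁻¹ = kg⁻¹·m⁻²·s²·A.
Gy = J/kg (absorbed dose = energy per mass),
    = m²·s⁻².
Combining: s⁻¹·Wb⁻¹·Gy = s⁻¹ · (kg⁻¹·m⁻²·s²·A) · (m²·s⁻²) = kg⁻¹·s⁻¹·A.
The exponent of A is 1.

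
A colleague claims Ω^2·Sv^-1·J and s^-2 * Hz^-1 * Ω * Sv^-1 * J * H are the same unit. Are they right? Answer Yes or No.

Left side:
  Ω = kg·m²·s⁻³·A⁻².
  So Ω² = kg²·m⁴·s⁻⁶·A⁻⁴.
  Sv = m²·s⁻².
  So Sv⁻¹ = m⁻²·s².
  J = kg·m²·s⁻².
  Combining: Ω²·Sv⁻¹·J = (kg²·m⁴·s⁻⁶·A⁻⁴) · (m⁻²·s²) · (kg·m²·s⁻²) = kg³·m⁴·s⁻⁶·A⁻⁴.
Right side:
  Hz = s⁻¹.
  So Hz⁻¹ = s.
  Ω = kg·m²·s⁻³·A⁻².
  Sv = m²·s⁻².
  So Sv⁻¹ = m⁻²·s².
  J = kg·m²·s⁻².
  H = kg·m²·s⁻²·A⁻².
  Combining: s⁻²·Hz⁻¹·Ω·Sv⁻¹·J·H = s⁻² · s · (kg·m²·s⁻³·A⁻²) · (m⁻²·s²) · (kg·m²·s⁻²) · (kg·m²·s⁻²·A⁻²) = kg³·m⁴·s⁻⁶·A⁻⁴.
Both reduce to kg³·m⁴·s⁻⁶·A⁻⁴.

Yes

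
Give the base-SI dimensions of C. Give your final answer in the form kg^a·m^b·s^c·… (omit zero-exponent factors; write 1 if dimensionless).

C = A·s = s·A (charge = current × time).

s·A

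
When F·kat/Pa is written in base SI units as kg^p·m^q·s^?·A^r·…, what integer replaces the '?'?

5

F = kg⁻¹·m⁻²·s⁴·A².
kat = s⁻¹·mol.
Pa = kg·m⁻¹·s⁻².
So Pa⁻¹ = kg⁻¹·m·s².
Combining: F·kat·Pa⁻¹ = (kg⁻¹·m⁻²·s⁴·A²) · (s⁻¹·mol) · (kg⁻¹·m·s²) = kg⁻²·m⁻¹·s⁵·A²·mol.
The exponent of s is 5.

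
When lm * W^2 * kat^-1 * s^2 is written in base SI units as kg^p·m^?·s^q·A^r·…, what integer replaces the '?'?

4

lm = cd.
W = kg·m²·s⁻³.
So W² = kg²·m⁴·s⁻⁶.
kat = s⁻¹·mol.
So kat⁻¹ = s·mol⁻¹.
Combining: lm·W²·kat⁻¹·s² = cd · (kg²·m⁴·s⁻⁶) · (s·mol⁻¹) · s² = kg²·m⁴·s⁻³·mol⁻¹·cd.
The exponent of m is 4.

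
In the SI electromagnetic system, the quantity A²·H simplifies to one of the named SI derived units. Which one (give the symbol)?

J

H = Wb/A (inductance = flux per current),
    = kg·m²·s⁻²·A⁻².
Combining: A²·H = A² · (kg·m²·s⁻²·A⁻²) = kg·m²·s⁻².
kg·m²·s⁻² is the base-SI form of the joule.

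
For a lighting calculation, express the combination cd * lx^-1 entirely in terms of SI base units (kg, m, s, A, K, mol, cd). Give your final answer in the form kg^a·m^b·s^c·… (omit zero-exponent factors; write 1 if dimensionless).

m²

lx = lm/m² (illuminance = luminous flux per area),
    = m⁻²·cd.
So lx⁻¹ = m²·cd⁻¹.
Combining: cd·lx⁻¹ = cd · (m²·cd⁻¹) = m².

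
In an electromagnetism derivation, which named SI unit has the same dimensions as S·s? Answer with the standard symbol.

S = 1/Ω (conductance is reciprocal resistance),
    = kg⁻¹·m⁻²·s³·A².
Combining: S·s = (kg⁻¹·m⁻²·s³·A²) · s = kg⁻¹·m⁻²·s⁴·A².
kg⁻¹·m⁻²·s⁴·A² is the base-SI form of the farad.

F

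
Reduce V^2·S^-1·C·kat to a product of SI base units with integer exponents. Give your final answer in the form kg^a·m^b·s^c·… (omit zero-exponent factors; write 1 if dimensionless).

kg³·m⁶·s⁻⁹·A⁻³·mol

V = kg·m²·s⁻³·A⁻¹.
So V² = kg²·m⁴·s⁻⁶·A⁻².
S = kg⁻¹·m⁻²·s³·A².
So S⁻¹ = kg·m²·s⁻³·A⁻².
C = s·A.
kat = s⁻¹·mol.
Combining: V²·S⁻¹·C·kat = (kg²·m⁴·s⁻⁶·A⁻²) · (kg·m²·s⁻³·A⁻²) · (s·A) · (s⁻¹·mol) = kg³·m⁶·s⁻⁹·A⁻³·mol.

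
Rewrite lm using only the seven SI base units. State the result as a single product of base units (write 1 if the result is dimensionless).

lm = cd·sr = cd (luminous flux; sr is dimensionless).

cd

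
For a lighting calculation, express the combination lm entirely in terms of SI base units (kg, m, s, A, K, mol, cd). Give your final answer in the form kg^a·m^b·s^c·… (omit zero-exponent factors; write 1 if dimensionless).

lm = cd·sr = cd (luminous flux; sr is dimensionless).

cd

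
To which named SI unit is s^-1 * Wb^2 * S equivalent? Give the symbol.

J

Wb = V·s (flux: a volt is a weber per second),
    = kg·m²·s⁻²·A⁻¹.
So Wb² = kg²·m⁴·s⁻⁴·A⁻².
S = 1/Ω (conductance is reciprocal resistance),
    = kg⁻¹·m⁻²·s³·A².
Combining: s⁻¹·Wb²·S = s⁻¹ · (kg²·m⁴·s⁻⁴·A⁻²) · (kg⁻¹·m⁻²·s³·A²) = kg·m²·s⁻².
kg·m²·s⁻² is the base-SI form of the joule.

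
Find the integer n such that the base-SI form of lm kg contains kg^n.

1

lm = cd·sr = cd (luminous flux; sr is dimensionless).
Combining: lm·kg = cd · kg = kg·cd.
The exponent of kg is 1.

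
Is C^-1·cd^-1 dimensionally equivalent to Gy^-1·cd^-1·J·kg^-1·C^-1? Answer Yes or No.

Yes

Left side:
  C = s·A.
  So C⁻¹ = s⁻¹·A⁻¹.
  Combining: C⁻¹·cd⁻¹ = (s⁻¹·A⁻¹) · cd⁻¹ = s⁻¹·A⁻¹·cd⁻¹.
Right side:
  Gy = m²·s⁻².
  So Gy⁻¹ = m⁻²·s².
  J = kg·m²·s⁻².
  C = s·A.
  So C⁻¹ = s⁻¹·A⁻¹.
  Combining: Gy⁻¹·cd⁻¹·J·kg⁻¹·C⁻¹ = (m⁻²·s²) · cd⁻¹ · (kg·m²·s⁻²) · kg⁻¹ · (s⁻¹·A⁻¹) = s⁻¹·A⁻¹·cd⁻¹.
Both reduce to s⁻¹·A⁻¹·cd⁻¹.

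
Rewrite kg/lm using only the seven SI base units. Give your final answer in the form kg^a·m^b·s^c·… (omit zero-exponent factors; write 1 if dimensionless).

lm = cd·sr = cd (luminous flux; sr is dimensionless).
So lm⁻¹ = cd⁻¹.
Combining: kg·lm⁻¹ = kg · cd⁻¹ = kg·cd⁻¹.

kg·cd⁻¹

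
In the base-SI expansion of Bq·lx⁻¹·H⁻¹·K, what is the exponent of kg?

Bq = s⁻¹.
lx = m⁻²·cd.
So lx⁻¹ = m²·cd⁻¹.
H = kg·m²·s⁻²·A⁻².
So H⁻¹ = kg⁻¹·m⁻²·s²·A².
Combining: Bq·lx⁻¹·H⁻¹·K = s⁻¹ · (m²·cd⁻¹) · (kg⁻¹·m⁻²·s²·A²) · K = kg⁻¹·s·A²·K·cd⁻¹.
The exponent of kg is -1.

-1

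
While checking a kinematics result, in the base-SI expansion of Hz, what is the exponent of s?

-1

Hz = 1/s = s⁻¹ (frequency is cycles per second).
The exponent of s is -1.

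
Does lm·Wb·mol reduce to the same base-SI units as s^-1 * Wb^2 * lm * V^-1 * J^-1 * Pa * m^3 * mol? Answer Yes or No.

Left side:
  lm = cd.
  Wb = kg·m²·s⁻²·A⁻¹.
  Combining: lm·Wb·mol = cd · (kg·m²·s⁻²·A⁻¹) · mol = kg·m²·s⁻²·A⁻¹·mol·cd.
Right side:
  Wb = V·s (flux: a volt is a weber per second),
      = kg·m²·s⁻²·A⁻¹.
  So Wb² = kg²·m⁴·s⁻⁴·A⁻².
  lm = cd·sr = cd (luminous flux; sr is dimensionless).
  V = W/A (potential = power per current),
      = kg·m²·s⁻³·A⁻¹.
  So V⁻¹ = kg⁻¹·m⁻²·s³·A.
  J = N·m (work = force × distance),
      = kg·m²·s⁻².
  So J⁻¹ = kg⁻¹·m⁻²·s².
  Pa = N/m² (pressure = force per area),
      = kg·m⁻¹·s⁻².
  Combining: s⁻¹·Wb²·lm·V⁻¹·J⁻¹·Pa·m³·mol = s⁻¹ · (kg²·m⁴·s⁻⁴·A⁻²) · cd · (kg⁻¹·m⁻²·s³·A) · (kg⁻¹·m⁻²·s²) · (kg·m⁻¹·s⁻²) · m³ · mol = kg·m²·s⁻²·A⁻¹·mol·cd.
Both reduce to kg·m²·s⁻²·A⁻¹·mol·cd.

Yes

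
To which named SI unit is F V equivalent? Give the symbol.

C

F = C/V (capacitance = charge per voltage),
    = A·s/(kg·m²·s⁻³·A⁻¹) (substituting C and V),
    = kg⁻¹·m⁻²·s⁴·A².
V = W/A (potential = power per current),
    = kg·m²·s⁻³·A⁻¹.
Combining: F·V = (kg⁻¹·m⁻²·s⁴·A²) · (kg·m²·s⁻³·A⁻¹) = s·A.
s·A is the base-SI form of the coulomb.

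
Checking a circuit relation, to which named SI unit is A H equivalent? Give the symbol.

H = kg·m²·s⁻²·A⁻².
Combining: A·H = A · (kg·m²·s⁻²·A⁻²) = kg·m²·s⁻²·A⁻¹.
kg·m²·s⁻²·A⁻¹ is the base-SI form of the weber.

Wb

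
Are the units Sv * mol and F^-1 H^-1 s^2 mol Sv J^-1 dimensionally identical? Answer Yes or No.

No

Left side:
  Sv = m²·s⁻².
  Combining: Sv·mol = (m²·s⁻²) · mol = m²·s⁻²·mol.
Right side:
  F = C/V (capacitance = charge per voltage),
      = A·s/(kg·m²·s⁻³·A⁻¹) (substituting C and V),
      = kg⁻¹·m⁻²·s⁴·A².
  So F⁻¹ = kg·m²·s⁻⁴·A⁻².
  H = Wb/A (inductance = flux per current),
      = kg·m²·s⁻²·A⁻².
  So H⁻¹ = kg⁻¹·m⁻²·s²·A².
  Sv = J/kg (equivalent dose = energy per mass),
      = m²·s⁻².
  J = N·m (work = force × distance),
      = kg·m²·s⁻².
  So J⁻¹ = kg⁻¹·m⁻²·s².
  Combining: F⁻¹·H⁻¹·s²·mol·Sv·J⁻¹ = (kg·m²·s⁻⁴·A⁻²) · (kg⁻¹·m⁻²·s²·A²) · s² · mol · (m²·s⁻²) · (kg⁻¹·m⁻²·s²) = kg⁻¹·mol.
Left is m²·s⁻²·mol; right is kg⁻¹·mol — different.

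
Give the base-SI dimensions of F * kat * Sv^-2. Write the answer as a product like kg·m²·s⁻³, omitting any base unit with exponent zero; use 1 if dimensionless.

F = kg⁻¹·m⁻²·s⁴·A².
kat = s⁻¹·mol.
Sv = m²·s⁻².
So Sv⁻² = m⁻⁴·s⁴.
Combining: F·kat·Sv⁻² = (kg⁻¹·m⁻²·s⁴·A²) · (s⁻¹·mol) · (m⁻⁴·s⁴) = kg⁻¹·m⁻⁶·s⁷·A²·mol.

kg⁻¹·m⁻⁶·s⁷·A²·mol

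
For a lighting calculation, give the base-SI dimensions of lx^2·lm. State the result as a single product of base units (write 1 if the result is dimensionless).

lx = lm/m² (illuminance = luminous flux per area),
    = m⁻²·cd.
So lx² = m⁻⁴·cd².
lm = cd·sr = cd (luminous flux; sr is dimensionless).
Combining: lx²·lm = (m⁻⁴·cd²) · cd = m⁻⁴·cd³.

m⁻⁴·cd³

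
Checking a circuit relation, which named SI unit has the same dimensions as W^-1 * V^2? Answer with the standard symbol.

Ω

W = J/s (power = energy per time),
    = kg·m²·s⁻³.
So W⁻¹ = kg⁻¹·m⁻²·s³.
V = W/A (potential = power per current),
    = kg·m²·s⁻³·A⁻¹.
So V² = kg²·m⁴·s⁻⁶·A⁻².
Combining: W⁻¹·V² = (kg⁻¹·m⁻²·s³) · (kg²·m⁴·s⁻⁶·A⁻²) = kg·m²·s⁻³·A⁻².
kg·m²·s⁻³·A⁻² is the base-SI form of the ohm.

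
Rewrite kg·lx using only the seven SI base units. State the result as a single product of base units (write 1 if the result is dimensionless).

kg·m⁻²·cd

lx = m⁻²·cd.
Combining: kg·lx = kg · (m⁻²·cd) = kg·m⁻²·cd.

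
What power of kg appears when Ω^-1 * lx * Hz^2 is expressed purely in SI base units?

-1

Ω = V/A (resistance = voltage per current),
    = kg·m²·s⁻³·A⁻².
So Ω⁻¹ = kg⁻¹·m⁻²·s³·A².
lx = lm/m² (illuminance = luminous flux per area),
    = m⁻²·cd.
Hz = 1/s = s⁻¹ (frequency is cycles per second).
So Hz² = s⁻².
Combining: Ω⁻¹·lx·Hz² = (kg⁻¹·m⁻²·s³·A²) · (m⁻²·cd) · s⁻² = kg⁻¹·m⁻⁴·s·A²·cd.
The exponent of kg is -1.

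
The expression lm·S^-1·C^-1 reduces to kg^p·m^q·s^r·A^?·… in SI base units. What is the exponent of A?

lm = cd·sr = cd (luminous flux; sr is dimensionless).
S = 1/Ω (conductance is reciprocal resistance),
    = kg⁻¹·m⁻²·s³·A².
So S⁻¹ = kg·m²·s⁻³·A⁻².
C = A·s = s·A (charge = current × time).
So C⁻¹ = s⁻¹·A⁻¹.
Combining: lm·S⁻¹·C⁻¹ = cd · (kg·m²·s⁻³·A⁻²) · (s⁻¹·A⁻¹) = kg·m²·s⁻⁴·A⁻³·cd.
The exponent of A is -3.

-3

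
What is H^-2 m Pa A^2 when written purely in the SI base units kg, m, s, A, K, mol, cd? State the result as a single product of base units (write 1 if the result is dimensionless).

kg⁻¹·m⁻⁴·s²·A⁶

H = Wb/A (inductance = flux per current),
    = kg·m²·s⁻²·A⁻².
So H⁻² = kg⁻²·m⁻⁴·s⁴·A⁴.
Pa = N/m² (pressure = force per area),
    = kg·m⁻¹·s⁻².
Combining: H⁻²·m·Pa·A² = (kg⁻²·m⁻⁴·s⁴·A⁴) · m · (kg·m⁻¹·s⁻²) · A² = kg⁻¹·m⁻⁴·s²·A⁶.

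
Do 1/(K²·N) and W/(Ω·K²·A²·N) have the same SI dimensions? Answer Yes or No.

Yes

Left side:
  N = kg·m/s² = kg·m·s⁻² (force = mass × acceleration).
  So N⁻¹ = kg⁻¹·m⁻¹·s².
  Combining: K⁻²·N⁻¹ = K⁻² · (kg⁻¹·m⁻¹·s²) = kg⁻¹·m⁻¹·s²·K⁻².
Right side:
  Ω = V/A (resistance = voltage per current),
      = kg·m²·s⁻³·A⁻².
  So Ω⁻¹ = kg⁻¹·m⁻²·s³·A².
  W = J/s (power = energy per time),
      = kg·m²·s⁻³.
  N = kg·m/s² = kg·m·s⁻² (force = mass × acceleration).
  So N⁻¹ = kg⁻¹·m⁻¹·s².
  Combining: Ω⁻¹·K⁻²·A⁻²·W·N⁻¹ = (kg⁻¹·m⁻²·s³·A²) · K⁻² · A⁻² · (kg·m²·s⁻³) · (kg⁻¹·m⁻¹·s²) = kg⁻¹·m⁻¹·s²·K⁻².
Both reduce to kg⁻¹·m⁻¹·s²·K⁻².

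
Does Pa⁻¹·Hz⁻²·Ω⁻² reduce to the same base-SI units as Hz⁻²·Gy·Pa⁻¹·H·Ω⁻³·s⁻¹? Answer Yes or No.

Left side:
  Pa = N/m² (pressure = force per area),
      = kg·m⁻¹·s⁻².
  So Pa⁻¹ = kg⁻¹·m·s².
  Hz = 1/s = s⁻¹ (frequency is cycles per second).
  So Hz⁻² = s².
  Ω = V/A (resistance = voltage per current),
      = kg·m²·s⁻³·A⁻².
  So Ω⁻² = kg⁻²·m⁻⁴·s⁶·A⁴.
  Combining: Pa⁻¹·Hz⁻²·Ω⁻² = (kg⁻¹·m·s²) · s² · (kg⁻²·m⁻⁴·s⁶·A⁴) = kg⁻³·m⁻³·s¹⁰·A⁴.
Right side:
  Hz = s⁻¹.
  So Hz⁻² = s².
  Gy = m²·s⁻².
  Pa = kg·m⁻¹·s⁻².
  So Pa⁻¹ = kg⁻¹·m·s².
  H = kg·m²·s⁻²·A⁻².
  Ω = kg·m²·s⁻³·A⁻².
  So Ω⁻³ = kg⁻³·m⁻⁶·s⁹·A⁶.
  Combining: Hz⁻²·Gy·Pa⁻¹·H·Ω⁻³·s⁻¹ = s² · (m²·s⁻²) · (kg⁻¹·m·s²) · (kg·m²·s⁻²·A⁻²) · (kg⁻³·m⁻⁶·s⁹·A⁶) · s⁻¹ = kg⁻³·m⁻¹·s⁸·A⁴.
Left is kg⁻³·m⁻³·s¹⁰·A⁴; right is kg⁻³·m⁻¹·s⁸·A⁴ — different.

No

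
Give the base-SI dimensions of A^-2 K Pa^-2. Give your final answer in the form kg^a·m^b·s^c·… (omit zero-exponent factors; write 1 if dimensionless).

Pa = N/m² (pressure = force per area),
    = kg·m⁻¹·s⁻².
So Pa⁻² = kg⁻²·m²·s⁴.
Combining: A⁻²·K·Pa⁻² = A⁻² · K · (kg⁻²·m²·s⁴) = kg⁻²·m²·s⁴·A⁻²·K.

kg⁻²·m²·s⁴·A⁻²·K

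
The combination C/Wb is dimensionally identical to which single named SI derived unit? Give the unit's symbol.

C = s·A.
Wb = kg·m²·s⁻²·A⁻¹.
So Wb⁻¹ = kg⁻¹·m⁻²·s²·A.
Combining: C·Wb⁻¹ = (s·A) · (kg⁻¹·m⁻²·s²·A) = kg⁻¹·m⁻²·s³·A².
kg⁻¹·m⁻²·s³·A² is the base-SI form of the siemens.

S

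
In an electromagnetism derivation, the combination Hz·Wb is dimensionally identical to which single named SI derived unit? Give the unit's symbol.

V

Hz = 1/s = s⁻¹ (frequency is cycles per second).
Wb = V·s (flux: a volt is a weber per second),
    = kg·m²·s⁻²·A⁻¹.
Combining: Hz·Wb = s⁻¹ · (kg·m²·s⁻²·A⁻¹) = kg·m²·s⁻³·A⁻¹.
kg·m²·s⁻³·A⁻¹ is the base-SI form of the volt.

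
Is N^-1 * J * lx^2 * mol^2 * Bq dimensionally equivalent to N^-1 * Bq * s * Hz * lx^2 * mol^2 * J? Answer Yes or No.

Left side:
  N = kg·m/s² = kg·m·s⁻² (force = mass × acceleration).
  So N⁻¹ = kg⁻¹·m⁻¹·s².
  J = N·m (work = force × distance),
      = kg·m²·s⁻².
  lx = lm/m² (illuminance = luminous flux per area),
      = m⁻²·cd.
  So lx² = m⁻⁴·cd².
  Bq = 1/s = s⁻¹ (activity is decays per second).
  Combining: N⁻¹·J·lx²·mol²·Bq = (kg⁻¹·m⁻¹·s²) · (kg·m²·s⁻²) · (m⁻⁴·cd²) · mol² · s⁻¹ = m⁻³·s⁻¹·mol²·cd².
Right side:
  N = kg·m·s⁻².
  So N⁻¹ = kg⁻¹·m⁻¹·s².
  Bq = s⁻¹.
  Hz = s⁻¹.
  lx = m⁻²·cd.
  So lx² = m⁻⁴·cd².
  J = kg·m²·s⁻².
  Combining: N⁻¹·Bq·s·Hz·lx²·mol²·J = (kg⁻¹·m⁻¹·s²) · s⁻¹ · s · s⁻¹ · (m⁻⁴·cd²) · mol² · (kg·m²·s⁻²) = m⁻³·s⁻¹·mol²·cd².
Both reduce to m⁻³·s⁻¹·mol²·cd².

Yes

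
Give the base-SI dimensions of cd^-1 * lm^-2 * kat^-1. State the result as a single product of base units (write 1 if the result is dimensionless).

s·mol⁻¹·cd⁻³

lm = cd·sr = cd (luminous flux; sr is dimensionless).
So lm⁻² = cd⁻².
kat = mol/s = s⁻¹·mol (catalytic activity).
So kat⁻¹ = s·mol⁻¹.
Combining: cd⁻¹·lm⁻²·kat⁻¹ = cd⁻¹ · cd⁻² · (s·mol⁻¹) = s·mol⁻¹·cd⁻³.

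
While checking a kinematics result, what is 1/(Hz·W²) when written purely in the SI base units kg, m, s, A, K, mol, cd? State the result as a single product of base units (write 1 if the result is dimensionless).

kg⁻²·m⁻⁴·s⁷

Hz = 1/s = s⁻¹ (frequency is cycles per second).
So Hz⁻¹ = s.
W = J/s (power = energy per time),
    = kg·m²·s⁻³.
So W⁻² = kg⁻²·m⁻⁴·s⁶.
Combining: Hz⁻¹·W⁻² = s · (kg⁻²·m⁻⁴·s⁶) = kg⁻²·m⁻⁴·s⁷.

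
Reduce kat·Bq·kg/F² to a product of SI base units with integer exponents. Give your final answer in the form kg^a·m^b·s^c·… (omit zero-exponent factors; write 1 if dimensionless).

kg³·m⁴·s⁻¹⁰·A⁻⁴·mol

kat = s⁻¹·mol.
Bq = s⁻¹.
F = kg⁻¹·m⁻²·s⁴·A².
So F⁻² = kg²·m⁴·s⁻⁸·A⁻⁴.
Combining: kat·Bq·kg·F⁻² = (s⁻¹·mol) · s⁻¹ · kg · (kg²·m⁴·s⁻⁸·A⁻⁴) = kg³·m⁴·s⁻¹⁰·A⁻⁴·mol.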